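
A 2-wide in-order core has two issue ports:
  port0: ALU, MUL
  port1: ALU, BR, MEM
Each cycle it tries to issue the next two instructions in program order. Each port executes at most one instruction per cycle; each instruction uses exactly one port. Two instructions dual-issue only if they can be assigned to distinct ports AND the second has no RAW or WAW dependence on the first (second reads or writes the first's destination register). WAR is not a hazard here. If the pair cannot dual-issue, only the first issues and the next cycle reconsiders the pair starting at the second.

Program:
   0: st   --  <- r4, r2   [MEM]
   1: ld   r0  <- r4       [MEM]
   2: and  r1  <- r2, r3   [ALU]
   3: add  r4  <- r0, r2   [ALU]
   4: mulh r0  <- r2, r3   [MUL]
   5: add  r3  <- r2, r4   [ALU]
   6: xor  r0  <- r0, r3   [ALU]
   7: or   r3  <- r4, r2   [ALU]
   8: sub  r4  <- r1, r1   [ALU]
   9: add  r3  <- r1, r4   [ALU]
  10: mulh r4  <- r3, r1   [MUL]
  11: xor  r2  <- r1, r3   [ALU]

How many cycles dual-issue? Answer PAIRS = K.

PAIRS = 4

t=0 i0:st ; no-port MEM/MEM
t=1 i1/i2:ld and ; dual
t=2 i3/i4:add mulh ; dual
t=3 i5:add ; RAW r3
t=4 i6/i7:xor or ; dual
t=5 i8:sub ; RAW r4
t=6 i9:add ; RAW r3
t=7 i10/i11:mulh xor ; dual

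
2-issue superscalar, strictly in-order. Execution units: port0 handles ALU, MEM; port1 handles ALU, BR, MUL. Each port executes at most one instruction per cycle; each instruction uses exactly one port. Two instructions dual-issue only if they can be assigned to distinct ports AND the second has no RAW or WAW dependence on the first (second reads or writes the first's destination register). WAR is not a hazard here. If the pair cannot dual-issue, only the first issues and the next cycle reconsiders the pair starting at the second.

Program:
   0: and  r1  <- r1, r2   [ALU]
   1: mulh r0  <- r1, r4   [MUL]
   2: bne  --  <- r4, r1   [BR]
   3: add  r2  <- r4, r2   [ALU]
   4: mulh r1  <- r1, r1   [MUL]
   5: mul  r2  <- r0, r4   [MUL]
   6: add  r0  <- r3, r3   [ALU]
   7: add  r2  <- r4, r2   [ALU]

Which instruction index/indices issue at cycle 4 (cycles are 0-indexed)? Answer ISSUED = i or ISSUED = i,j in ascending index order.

#0 head=0: and i0 RAW r1
#1 head=1: mulh i1 no-port MUL/BR
#2 head=2: bne+add i2/i3 pair
#3 head=4: mulh i4 no-port MUL/MUL
#4 head=5: mul+add i5/i6 pair
#5 head=7: add i7 tail

ISSUED = 5,6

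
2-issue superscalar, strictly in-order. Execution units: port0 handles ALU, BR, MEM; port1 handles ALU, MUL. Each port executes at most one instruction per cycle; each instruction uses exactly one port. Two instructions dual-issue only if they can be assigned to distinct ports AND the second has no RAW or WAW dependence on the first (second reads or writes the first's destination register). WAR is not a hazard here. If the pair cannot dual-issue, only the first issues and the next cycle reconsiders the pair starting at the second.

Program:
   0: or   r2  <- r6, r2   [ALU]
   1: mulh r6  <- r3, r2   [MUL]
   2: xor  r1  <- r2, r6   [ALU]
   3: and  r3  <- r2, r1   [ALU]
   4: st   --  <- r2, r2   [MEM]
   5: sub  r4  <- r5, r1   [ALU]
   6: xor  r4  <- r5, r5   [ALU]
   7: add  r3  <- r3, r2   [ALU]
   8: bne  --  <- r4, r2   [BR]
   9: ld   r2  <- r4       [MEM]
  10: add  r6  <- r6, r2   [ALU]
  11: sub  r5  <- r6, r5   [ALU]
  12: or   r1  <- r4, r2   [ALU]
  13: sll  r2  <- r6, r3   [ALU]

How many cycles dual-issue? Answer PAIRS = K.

[0] i0  or  -- RAW r2
[1] i1  mulh  -- RAW r6
[2] i2  xor  -- RAW r1
[3] i3+i4  and+st  -- pair
[4] i5  sub  -- WAW r4
[5] i6+i7  xor+add  -- pair
[6] i8  bne  -- no-port BR/MEM
[7] i9  ld  -- RAW r2
[8] i10  add  -- RAW r6
[9] i11+i12  sub+or  -- pair
[10] i13  sll  -- tail

PAIRS = 3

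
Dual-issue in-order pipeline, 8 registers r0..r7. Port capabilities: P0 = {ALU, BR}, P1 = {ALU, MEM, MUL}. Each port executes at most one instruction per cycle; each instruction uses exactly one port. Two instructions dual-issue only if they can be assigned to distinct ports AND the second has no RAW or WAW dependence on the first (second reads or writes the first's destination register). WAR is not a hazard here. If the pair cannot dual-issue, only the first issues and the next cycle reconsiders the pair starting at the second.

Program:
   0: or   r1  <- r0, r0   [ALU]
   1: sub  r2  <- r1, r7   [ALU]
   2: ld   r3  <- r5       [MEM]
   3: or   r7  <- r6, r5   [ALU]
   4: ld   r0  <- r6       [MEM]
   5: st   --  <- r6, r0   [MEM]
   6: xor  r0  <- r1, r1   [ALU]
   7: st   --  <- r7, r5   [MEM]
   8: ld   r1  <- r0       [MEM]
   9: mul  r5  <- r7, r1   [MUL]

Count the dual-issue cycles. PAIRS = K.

PAIRS = 3

[0] i0  or  -- RAW r1
[1] i1/i2  sub/ld  -- dual
[2] i3/i4  or/ld  -- dual
[3] i5/i6  st/xor  -- dual
[4] i7  st  -- no-port MEM/MEM
[5] i8  ld  -- no-port MEM/MUL
[6] i9  mul  -- tail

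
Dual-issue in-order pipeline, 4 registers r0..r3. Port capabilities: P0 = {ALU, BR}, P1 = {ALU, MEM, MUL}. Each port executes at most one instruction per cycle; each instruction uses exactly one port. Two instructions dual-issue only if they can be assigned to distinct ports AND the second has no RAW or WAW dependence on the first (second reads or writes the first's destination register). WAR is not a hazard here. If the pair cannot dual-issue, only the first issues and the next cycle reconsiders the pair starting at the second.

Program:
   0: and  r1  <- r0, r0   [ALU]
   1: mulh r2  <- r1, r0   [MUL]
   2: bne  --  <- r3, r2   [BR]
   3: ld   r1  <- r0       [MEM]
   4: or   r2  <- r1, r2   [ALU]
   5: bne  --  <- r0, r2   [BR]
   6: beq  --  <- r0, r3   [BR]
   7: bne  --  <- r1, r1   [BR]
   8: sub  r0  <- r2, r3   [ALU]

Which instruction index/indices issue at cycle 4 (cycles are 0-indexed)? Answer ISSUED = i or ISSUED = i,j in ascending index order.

  cy0 -> i0 (and.ALU) RAW r1
  cy1 -> i1 (mulh.MUL) RAW r2
  cy2 -> i2+i3 (bne.BR ld.MEM) dual
  cy3 -> i4 (or.ALU) RAW r2
  cy4 -> i5 (bne.BR) no-port BR/BR
  cy5 -> i6 (beq.BR) no-port BR/BR
  cy6 -> i7+i8 (bne.BR sub.ALU) dual

ISSUED = 5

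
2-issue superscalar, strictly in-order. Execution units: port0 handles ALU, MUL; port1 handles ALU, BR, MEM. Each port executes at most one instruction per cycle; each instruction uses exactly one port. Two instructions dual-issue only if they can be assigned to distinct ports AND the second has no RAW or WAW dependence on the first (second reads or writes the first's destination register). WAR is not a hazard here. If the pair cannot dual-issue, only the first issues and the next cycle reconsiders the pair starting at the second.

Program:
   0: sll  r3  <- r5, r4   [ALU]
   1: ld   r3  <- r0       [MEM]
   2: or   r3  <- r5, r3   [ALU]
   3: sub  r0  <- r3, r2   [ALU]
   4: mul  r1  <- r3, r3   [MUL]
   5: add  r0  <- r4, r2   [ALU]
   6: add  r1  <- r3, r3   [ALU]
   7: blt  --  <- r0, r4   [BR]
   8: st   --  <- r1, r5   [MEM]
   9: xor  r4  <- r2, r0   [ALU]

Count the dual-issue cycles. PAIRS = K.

PAIRS = 3

t=0 i0:sll ; WAW r3
t=1 i1:ld ; RAW+WAW r3
t=2 i2:or ; RAW r3
t=3 i3,i4:sub+mul ; dual
t=4 i5,i6:add+add ; dual
t=5 i7:blt ; no-port BR/MEM
t=6 i8,i9:st+xor ; dual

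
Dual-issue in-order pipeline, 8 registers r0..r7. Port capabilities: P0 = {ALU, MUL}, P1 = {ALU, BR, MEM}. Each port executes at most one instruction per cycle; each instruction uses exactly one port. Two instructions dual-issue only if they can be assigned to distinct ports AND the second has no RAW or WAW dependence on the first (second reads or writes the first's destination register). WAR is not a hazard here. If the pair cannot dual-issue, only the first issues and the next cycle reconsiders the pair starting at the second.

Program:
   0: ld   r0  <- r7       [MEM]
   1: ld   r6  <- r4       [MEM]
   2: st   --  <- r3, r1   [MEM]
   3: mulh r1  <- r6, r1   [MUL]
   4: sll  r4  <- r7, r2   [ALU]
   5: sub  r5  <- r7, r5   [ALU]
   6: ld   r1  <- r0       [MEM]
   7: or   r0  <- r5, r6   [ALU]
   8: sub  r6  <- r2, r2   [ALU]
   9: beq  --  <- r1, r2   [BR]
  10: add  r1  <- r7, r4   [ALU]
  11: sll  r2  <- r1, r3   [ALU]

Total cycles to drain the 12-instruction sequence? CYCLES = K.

c0: i0 ld.MEM  no-port MEM/MEM
c1: i1 ld.MEM  no-port MEM/MEM
c2: i2,i3 st.MEM;mulh.MUL  pair
c3: i4,i5 sll.ALU;sub.ALU  pair
c4: i6,i7 ld.MEM;or.ALU  pair
c5: i8,i9 sub.ALU;beq.BR  pair
c6: i10 add.ALU  RAW r1
c7: i11 sll.ALU  tail

CYCLES = 8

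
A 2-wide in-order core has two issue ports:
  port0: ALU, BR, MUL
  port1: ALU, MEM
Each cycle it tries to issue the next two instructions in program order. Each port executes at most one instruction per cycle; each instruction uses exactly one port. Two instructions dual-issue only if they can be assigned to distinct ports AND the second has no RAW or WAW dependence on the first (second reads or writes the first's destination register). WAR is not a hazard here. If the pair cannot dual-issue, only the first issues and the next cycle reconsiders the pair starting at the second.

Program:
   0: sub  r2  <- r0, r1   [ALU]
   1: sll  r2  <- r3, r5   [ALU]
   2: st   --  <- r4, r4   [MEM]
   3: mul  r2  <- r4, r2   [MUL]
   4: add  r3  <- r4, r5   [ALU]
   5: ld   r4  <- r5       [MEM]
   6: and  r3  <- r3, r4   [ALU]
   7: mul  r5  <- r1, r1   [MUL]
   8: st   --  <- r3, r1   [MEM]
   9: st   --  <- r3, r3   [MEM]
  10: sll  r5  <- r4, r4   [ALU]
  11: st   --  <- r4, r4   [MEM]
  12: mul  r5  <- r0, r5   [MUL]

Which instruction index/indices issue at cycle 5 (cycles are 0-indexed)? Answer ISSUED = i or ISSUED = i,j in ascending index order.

[0] i0  sub  -- WAW r2
[1] i1&i2  sll;st  -- pair
[2] i3&i4  mul;add  -- pair
[3] i5  ld  -- RAW r4
[4] i6&i7  and;mul  -- pair
[5] i8  st  -- no-port MEM/MEM
[6] i9&i10  st;sll  -- pair
[7] i11&i12  st;mul  -- pair

ISSUED = 8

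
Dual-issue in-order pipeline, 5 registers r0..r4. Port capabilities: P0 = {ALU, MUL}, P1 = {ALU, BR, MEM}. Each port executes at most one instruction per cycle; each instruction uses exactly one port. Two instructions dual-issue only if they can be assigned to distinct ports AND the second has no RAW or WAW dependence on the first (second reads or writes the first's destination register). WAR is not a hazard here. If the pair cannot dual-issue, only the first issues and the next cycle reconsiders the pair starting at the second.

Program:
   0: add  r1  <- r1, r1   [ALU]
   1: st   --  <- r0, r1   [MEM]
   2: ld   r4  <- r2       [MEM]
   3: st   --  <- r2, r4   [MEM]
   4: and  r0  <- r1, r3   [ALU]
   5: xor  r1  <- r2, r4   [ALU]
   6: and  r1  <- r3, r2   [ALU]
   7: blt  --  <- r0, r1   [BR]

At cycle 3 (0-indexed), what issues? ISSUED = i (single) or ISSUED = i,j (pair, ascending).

#0 head=0: add i0 RAW r1
#1 head=1: st i1 no-port MEM/MEM
#2 head=2: ld i2 no-port MEM/MEM
#3 head=3: st/and i3,i4 dual
#4 head=5: xor i5 WAW r1
#5 head=6: and i6 RAW r1
#6 head=7: blt i7 tail

ISSUED = 3,4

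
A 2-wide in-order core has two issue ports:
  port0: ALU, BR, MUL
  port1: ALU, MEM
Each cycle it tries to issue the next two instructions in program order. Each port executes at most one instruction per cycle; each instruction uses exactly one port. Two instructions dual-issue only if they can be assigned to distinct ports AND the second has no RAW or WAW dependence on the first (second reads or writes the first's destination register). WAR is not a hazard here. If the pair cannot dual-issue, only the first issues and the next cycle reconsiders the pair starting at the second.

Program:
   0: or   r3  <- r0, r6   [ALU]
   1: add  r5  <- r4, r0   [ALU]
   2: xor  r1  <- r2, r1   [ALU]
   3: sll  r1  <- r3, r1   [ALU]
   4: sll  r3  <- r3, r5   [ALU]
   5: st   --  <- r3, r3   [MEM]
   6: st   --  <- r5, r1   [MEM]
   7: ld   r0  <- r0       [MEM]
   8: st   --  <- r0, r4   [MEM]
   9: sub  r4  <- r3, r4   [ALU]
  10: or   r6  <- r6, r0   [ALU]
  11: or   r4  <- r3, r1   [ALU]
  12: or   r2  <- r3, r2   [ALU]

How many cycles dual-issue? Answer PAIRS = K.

[0] i0&i1  or+add  -- pair
[1] i2  xor  -- RAW+WAW r1
[2] i3&i4  sll+sll  -- pair
[3] i5  st  -- no-port MEM/MEM
[4] i6  st  -- no-port MEM/MEM
[5] i7  ld  -- no-port MEM/MEM
[6] i8&i9  st+sub  -- pair
[7] i10&i11  or+or  -- pair
[8] i12  or  -- tail

PAIRS = 4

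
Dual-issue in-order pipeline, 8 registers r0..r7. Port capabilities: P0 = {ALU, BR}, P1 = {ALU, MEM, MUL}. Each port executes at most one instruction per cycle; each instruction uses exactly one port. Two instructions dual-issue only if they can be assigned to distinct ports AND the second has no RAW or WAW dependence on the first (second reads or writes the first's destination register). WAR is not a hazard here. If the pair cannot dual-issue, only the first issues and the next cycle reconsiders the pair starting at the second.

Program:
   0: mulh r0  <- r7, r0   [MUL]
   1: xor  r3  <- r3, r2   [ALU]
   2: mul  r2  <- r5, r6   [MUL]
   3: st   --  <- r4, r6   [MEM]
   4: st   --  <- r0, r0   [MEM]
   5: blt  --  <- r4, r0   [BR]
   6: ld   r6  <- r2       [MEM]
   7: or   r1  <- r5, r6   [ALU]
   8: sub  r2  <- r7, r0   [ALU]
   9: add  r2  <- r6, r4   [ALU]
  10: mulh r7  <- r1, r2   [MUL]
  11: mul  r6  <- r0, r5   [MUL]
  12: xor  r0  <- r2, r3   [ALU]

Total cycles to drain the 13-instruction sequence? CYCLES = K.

[0] i0+i1  mulh.MUL;xor.ALU  -- pair
[1] i2  mul.MUL  -- no-port MUL/MEM
[2] i3  st.MEM  -- no-port MEM/MEM
[3] i4+i5  st.MEM;blt.BR  -- pair
[4] i6  ld.MEM  -- RAW r6
[5] i7+i8  or.ALU;sub.ALU  -- pair
[6] i9  add.ALU  -- RAW r2
[7] i10  mulh.MUL  -- no-port MUL/MUL
[8] i11+i12  mul.MUL;xor.ALU  -- pair

CYCLES = 9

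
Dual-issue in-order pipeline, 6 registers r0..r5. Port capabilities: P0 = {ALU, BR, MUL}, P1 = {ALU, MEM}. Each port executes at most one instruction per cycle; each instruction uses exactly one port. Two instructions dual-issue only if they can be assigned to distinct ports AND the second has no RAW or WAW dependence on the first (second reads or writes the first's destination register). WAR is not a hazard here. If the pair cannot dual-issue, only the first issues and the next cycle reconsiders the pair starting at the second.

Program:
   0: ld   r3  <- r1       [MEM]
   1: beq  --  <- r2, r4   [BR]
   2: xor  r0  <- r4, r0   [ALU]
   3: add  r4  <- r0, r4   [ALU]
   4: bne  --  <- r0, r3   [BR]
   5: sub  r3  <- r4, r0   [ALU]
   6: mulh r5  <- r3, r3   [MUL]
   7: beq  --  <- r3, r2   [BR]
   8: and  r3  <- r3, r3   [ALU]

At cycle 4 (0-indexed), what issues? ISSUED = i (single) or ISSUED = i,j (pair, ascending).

0. ld.MEM+beq.BR @i0,i1  | pair
1. xor.ALU @i2  | RAW r0
2. add.ALU+bne.BR @i3,i4  | pair
3. sub.ALU @i5  | RAW r3
4. mulh.MUL @i6  | no-port MUL/BR
5. beq.BR+and.ALU @i7,i8  | pair

ISSUED = 6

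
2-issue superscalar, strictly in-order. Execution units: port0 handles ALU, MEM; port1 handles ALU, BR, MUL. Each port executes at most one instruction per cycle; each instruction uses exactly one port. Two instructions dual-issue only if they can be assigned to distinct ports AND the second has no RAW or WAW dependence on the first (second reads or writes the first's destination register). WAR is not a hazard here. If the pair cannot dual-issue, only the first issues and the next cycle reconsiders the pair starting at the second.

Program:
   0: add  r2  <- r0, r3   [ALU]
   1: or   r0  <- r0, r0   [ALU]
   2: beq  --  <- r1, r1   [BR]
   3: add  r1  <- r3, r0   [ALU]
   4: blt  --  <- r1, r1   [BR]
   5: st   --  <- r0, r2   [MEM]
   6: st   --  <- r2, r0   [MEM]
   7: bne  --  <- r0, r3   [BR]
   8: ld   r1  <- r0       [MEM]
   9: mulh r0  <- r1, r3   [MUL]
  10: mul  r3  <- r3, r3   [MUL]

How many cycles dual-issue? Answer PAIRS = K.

[0] i0&i1  add;or  -- pair
[1] i2&i3  beq;add  -- pair
[2] i4&i5  blt;st  -- pair
[3] i6&i7  st;bne  -- pair
[4] i8  ld  -- RAW r1
[5] i9  mulh  -- no-port MUL/MUL
[6] i10  mul  -- tail

PAIRS = 4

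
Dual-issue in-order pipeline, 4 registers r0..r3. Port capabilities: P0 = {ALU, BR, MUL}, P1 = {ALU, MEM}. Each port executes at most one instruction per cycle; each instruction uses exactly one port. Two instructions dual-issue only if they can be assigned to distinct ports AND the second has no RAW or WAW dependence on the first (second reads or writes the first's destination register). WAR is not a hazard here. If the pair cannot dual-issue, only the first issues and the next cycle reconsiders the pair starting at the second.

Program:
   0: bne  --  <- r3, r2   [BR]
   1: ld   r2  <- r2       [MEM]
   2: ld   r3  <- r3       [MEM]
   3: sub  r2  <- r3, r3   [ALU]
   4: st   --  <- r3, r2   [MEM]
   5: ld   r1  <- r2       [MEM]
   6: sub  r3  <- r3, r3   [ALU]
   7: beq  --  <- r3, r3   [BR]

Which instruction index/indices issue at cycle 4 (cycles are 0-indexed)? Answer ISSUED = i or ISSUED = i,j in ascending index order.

ISSUED = 5,6

0. bne.BR;ld.MEM @i0,i1  | 2-wide
1. ld.MEM @i2  | RAW r3
2. sub.ALU @i3  | RAW r2
3. st.MEM @i4  | no-port MEM/MEM
4. ld.MEM;sub.ALU @i5,i6  | 2-wide
5. beq.BR @i7  | tail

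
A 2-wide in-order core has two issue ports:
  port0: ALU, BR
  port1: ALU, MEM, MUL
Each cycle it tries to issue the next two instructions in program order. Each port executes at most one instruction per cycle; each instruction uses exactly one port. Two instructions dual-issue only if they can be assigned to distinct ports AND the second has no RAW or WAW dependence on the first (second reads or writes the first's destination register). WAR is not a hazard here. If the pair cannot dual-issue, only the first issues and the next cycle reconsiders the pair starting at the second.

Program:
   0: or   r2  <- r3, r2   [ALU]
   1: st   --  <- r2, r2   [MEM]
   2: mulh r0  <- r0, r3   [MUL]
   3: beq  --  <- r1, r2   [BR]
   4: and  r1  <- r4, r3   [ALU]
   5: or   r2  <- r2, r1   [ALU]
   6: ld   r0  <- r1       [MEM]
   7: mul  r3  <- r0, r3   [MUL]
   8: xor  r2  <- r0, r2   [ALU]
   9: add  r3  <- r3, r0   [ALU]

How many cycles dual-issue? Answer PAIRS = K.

  cy0 -> i0 (or) RAW r2
  cy1 -> i1 (st) no-port MEM/MUL
  cy2 -> i2/i3 (mulh/beq) dual
  cy3 -> i4 (and) RAW r1
  cy4 -> i5/i6 (or/ld) dual
  cy5 -> i7/i8 (mul/xor) dual
  cy6 -> i9 (add) tail

PAIRS = 3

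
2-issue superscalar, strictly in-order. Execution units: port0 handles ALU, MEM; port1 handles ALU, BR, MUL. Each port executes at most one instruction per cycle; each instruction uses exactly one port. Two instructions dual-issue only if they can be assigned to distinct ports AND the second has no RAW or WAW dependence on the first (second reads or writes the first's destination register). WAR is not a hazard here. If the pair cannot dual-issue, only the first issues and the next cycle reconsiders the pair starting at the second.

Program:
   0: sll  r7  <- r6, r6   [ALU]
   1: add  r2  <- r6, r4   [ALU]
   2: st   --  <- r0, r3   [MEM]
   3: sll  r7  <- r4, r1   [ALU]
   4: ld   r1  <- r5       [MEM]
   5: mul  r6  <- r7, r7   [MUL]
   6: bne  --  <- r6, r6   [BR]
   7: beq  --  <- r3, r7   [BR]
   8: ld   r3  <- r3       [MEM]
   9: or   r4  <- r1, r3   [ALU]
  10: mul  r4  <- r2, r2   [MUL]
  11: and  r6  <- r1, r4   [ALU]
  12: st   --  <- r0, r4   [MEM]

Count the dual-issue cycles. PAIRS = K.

PAIRS = 5

0. sll+add @i0,i1  | 2-wide
1. st+sll @i2,i3  | 2-wide
2. ld+mul @i4,i5  | 2-wide
3. bne @i6  | no-port BR/BR
4. beq+ld @i7,i8  | 2-wide
5. or @i9  | WAW r4
6. mul @i10  | RAW r4
7. and+st @i11,i12  | 2-wide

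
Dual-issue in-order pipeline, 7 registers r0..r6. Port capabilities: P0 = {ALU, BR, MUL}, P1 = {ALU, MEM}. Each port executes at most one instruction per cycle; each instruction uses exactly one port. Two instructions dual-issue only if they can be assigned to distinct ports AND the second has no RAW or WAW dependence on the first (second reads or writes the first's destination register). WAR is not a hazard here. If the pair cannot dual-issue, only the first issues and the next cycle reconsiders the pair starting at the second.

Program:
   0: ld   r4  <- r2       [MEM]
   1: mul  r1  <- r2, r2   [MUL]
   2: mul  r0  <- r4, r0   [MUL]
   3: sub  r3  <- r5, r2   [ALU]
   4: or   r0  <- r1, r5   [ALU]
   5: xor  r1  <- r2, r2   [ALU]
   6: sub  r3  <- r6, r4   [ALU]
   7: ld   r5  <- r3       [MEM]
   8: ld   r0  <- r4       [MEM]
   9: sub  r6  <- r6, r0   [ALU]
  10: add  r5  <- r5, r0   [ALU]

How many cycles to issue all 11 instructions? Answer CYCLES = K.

[0] i0+i1  ld.MEM mul.MUL  -- pair
[1] i2+i3  mul.MUL sub.ALU  -- pair
[2] i4+i5  or.ALU xor.ALU  -- pair
[3] i6  sub.ALU  -- RAW r3
[4] i7  ld.MEM  -- no-port MEM/MEM
[5] i8  ld.MEM  -- RAW r0
[6] i9+i10  sub.ALU add.ALU  -- pair

CYCLES = 7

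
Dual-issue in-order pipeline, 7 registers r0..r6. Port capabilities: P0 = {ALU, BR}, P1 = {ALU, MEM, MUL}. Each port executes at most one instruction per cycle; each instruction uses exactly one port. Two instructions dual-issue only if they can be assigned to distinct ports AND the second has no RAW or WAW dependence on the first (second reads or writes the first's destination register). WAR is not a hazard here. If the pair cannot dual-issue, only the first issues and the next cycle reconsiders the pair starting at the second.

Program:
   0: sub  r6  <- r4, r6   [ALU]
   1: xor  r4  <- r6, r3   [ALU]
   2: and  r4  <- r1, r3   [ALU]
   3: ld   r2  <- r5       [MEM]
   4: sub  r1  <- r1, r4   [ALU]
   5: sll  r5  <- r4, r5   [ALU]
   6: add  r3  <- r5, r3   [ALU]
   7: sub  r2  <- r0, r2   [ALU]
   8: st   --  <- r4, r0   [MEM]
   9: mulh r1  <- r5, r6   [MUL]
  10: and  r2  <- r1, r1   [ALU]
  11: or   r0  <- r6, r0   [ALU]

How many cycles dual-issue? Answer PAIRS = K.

PAIRS = 4

c0: i0 sub.ALU  RAW r6
c1: i1 xor.ALU  WAW r4
c2: i2&i3 and.ALU;ld.MEM  pair
c3: i4&i5 sub.ALU;sll.ALU  pair
c4: i6&i7 add.ALU;sub.ALU  pair
c5: i8 st.MEM  no-port MEM/MUL
c6: i9 mulh.MUL  RAW r1
c7: i10&i11 and.ALU;or.ALU  pair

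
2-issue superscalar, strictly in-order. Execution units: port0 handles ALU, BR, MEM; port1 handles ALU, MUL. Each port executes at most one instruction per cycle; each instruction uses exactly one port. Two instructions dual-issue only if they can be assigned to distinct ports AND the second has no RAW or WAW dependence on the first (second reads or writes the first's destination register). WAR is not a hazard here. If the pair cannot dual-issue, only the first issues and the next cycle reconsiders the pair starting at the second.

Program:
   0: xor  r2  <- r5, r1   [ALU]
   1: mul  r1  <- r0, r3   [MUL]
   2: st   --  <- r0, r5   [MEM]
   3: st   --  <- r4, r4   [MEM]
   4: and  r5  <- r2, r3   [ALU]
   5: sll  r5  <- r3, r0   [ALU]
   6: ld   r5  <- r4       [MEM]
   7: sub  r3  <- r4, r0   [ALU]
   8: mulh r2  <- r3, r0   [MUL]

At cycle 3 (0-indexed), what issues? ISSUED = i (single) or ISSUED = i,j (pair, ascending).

ISSUED = 5

[0] i0+i1  xor+mul  -- dual
[1] i2  st  -- no-port MEM/MEM
[2] i3+i4  st+and  -- dual
[3] i5  sll  -- WAW r5
[4] i6+i7  ld+sub  -- dual
[5] i8  mulh  -- tail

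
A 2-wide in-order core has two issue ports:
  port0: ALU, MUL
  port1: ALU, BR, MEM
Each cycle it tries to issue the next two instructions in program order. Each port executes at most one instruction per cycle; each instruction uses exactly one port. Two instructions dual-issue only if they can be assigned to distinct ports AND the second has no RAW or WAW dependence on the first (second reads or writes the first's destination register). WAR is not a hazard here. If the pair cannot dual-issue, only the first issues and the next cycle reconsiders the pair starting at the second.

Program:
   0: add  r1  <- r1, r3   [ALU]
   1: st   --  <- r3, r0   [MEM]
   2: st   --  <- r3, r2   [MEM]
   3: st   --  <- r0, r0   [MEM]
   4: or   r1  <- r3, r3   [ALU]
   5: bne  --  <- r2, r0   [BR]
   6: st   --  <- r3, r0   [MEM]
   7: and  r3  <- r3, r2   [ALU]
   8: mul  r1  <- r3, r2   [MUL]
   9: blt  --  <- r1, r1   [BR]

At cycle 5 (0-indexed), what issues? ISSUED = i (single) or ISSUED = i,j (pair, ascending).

t=0 i0+i1:add.ALU;st.MEM ; dual
t=1 i2:st.MEM ; no-port MEM/MEM
t=2 i3+i4:st.MEM;or.ALU ; dual
t=3 i5:bne.BR ; no-port BR/MEM
t=4 i6+i7:st.MEM;and.ALU ; dual
t=5 i8:mul.MUL ; RAW r1
t=6 i9:blt.BR ; tail

ISSUED = 8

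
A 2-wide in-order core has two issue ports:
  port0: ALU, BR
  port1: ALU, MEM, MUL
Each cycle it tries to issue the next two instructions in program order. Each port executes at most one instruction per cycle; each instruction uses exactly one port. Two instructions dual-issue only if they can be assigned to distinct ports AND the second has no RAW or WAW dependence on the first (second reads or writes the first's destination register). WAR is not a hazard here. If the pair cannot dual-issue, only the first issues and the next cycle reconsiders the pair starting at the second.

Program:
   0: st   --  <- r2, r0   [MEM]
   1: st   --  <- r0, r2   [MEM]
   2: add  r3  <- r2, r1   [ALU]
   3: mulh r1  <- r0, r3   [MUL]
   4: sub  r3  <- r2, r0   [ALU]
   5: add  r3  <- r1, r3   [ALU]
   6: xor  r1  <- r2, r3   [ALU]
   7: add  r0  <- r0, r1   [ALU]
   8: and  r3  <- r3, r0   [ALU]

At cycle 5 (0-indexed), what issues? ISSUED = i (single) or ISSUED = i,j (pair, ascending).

ISSUED = 7

  cy0 -> i0 (st) no-port MEM/MEM
  cy1 -> i1&i2 (st add) pair
  cy2 -> i3&i4 (mulh sub) pair
  cy3 -> i5 (add) RAW r3
  cy4 -> i6 (xor) RAW r1
  cy5 -> i7 (add) RAW r0
  cy6 -> i8 (and) tail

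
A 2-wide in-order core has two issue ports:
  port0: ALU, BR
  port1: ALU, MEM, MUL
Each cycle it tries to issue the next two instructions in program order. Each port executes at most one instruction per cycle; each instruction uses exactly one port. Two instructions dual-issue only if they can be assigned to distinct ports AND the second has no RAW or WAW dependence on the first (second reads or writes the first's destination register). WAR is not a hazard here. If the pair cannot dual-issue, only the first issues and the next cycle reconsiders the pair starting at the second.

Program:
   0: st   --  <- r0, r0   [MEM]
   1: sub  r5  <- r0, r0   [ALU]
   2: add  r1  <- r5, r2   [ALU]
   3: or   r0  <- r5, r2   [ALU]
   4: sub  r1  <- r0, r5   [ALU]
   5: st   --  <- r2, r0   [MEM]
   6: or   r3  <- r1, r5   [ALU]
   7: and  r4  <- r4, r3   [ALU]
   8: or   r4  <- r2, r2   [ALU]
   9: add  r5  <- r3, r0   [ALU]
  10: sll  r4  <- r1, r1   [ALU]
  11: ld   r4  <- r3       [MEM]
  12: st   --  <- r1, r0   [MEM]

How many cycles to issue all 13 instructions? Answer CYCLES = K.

CYCLES = 9

c0: i0+i1 st.MEM sub.ALU  pair
c1: i2+i3 add.ALU or.ALU  pair
c2: i4+i5 sub.ALU st.MEM  pair
c3: i6 or.ALU  RAW r3
c4: i7 and.ALU  WAW r4
c5: i8+i9 or.ALU add.ALU  pair
c6: i10 sll.ALU  WAW r4
c7: i11 ld.MEM  no-port MEM/MEM
c8: i12 st.MEM  tail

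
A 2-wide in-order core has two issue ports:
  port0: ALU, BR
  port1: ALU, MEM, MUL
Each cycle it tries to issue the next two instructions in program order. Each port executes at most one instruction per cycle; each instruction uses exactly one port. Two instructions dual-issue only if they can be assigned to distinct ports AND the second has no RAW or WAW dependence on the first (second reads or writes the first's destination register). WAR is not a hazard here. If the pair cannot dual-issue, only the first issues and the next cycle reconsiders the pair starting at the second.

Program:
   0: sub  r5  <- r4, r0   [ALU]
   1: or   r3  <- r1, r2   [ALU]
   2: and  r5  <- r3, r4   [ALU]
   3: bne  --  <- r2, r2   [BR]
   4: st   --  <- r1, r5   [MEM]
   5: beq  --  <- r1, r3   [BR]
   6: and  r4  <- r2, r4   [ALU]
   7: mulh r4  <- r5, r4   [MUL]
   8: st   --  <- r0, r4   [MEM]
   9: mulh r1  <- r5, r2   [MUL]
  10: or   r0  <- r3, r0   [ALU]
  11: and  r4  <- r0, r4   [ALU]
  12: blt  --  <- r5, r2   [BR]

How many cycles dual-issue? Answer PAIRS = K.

PAIRS = 5

0. sub.ALU or.ALU @i0,i1  | dual
1. and.ALU bne.BR @i2,i3  | dual
2. st.MEM beq.BR @i4,i5  | dual
3. and.ALU @i6  | RAW+WAW r4
4. mulh.MUL @i7  | no-port MUL/MEM
5. st.MEM @i8  | no-port MEM/MUL
6. mulh.MUL or.ALU @i9,i10  | dual
7. and.ALU blt.BR @i11,i12  | dual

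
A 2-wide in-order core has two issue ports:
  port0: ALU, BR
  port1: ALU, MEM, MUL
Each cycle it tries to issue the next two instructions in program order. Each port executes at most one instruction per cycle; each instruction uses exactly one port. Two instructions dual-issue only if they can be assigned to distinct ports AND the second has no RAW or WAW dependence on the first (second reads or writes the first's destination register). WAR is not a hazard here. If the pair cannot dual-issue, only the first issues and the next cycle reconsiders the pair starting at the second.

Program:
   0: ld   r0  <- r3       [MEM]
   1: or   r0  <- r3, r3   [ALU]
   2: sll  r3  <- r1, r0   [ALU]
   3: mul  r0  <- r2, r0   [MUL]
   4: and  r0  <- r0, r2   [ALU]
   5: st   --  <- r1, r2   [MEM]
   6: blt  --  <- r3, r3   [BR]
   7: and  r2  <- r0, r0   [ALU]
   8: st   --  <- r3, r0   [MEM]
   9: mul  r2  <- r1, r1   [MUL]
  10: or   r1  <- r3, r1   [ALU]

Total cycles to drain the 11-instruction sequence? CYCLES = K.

CYCLES = 7

[0] i0  ld  -- WAW r0
[1] i1  or  -- RAW r0
[2] i2/i3  sll+mul  -- dual
[3] i4/i5  and+st  -- dual
[4] i6/i7  blt+and  -- dual
[5] i8  st  -- no-port MEM/MUL
[6] i9/i10  mul+or  -- dual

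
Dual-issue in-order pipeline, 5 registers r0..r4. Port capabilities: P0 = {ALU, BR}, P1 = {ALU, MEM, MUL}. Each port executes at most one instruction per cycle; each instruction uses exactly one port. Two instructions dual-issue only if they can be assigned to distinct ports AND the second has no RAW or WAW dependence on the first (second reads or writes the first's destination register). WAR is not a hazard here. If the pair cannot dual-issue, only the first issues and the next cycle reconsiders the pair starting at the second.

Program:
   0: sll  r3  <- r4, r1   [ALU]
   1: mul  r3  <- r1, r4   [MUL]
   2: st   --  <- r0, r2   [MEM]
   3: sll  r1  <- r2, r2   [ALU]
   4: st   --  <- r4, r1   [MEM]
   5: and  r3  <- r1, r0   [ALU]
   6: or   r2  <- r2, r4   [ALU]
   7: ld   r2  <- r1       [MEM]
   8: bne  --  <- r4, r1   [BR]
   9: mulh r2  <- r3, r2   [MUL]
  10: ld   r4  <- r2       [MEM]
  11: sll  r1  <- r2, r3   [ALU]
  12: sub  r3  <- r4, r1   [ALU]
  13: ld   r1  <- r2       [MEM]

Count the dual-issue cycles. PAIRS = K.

PAIRS = 5

  cy0 -> i0 (sll) WAW r3
  cy1 -> i1 (mul) no-port MUL/MEM
  cy2 -> i2+i3 (st sll) 2-wide
  cy3 -> i4+i5 (st and) 2-wide
  cy4 -> i6 (or) WAW r2
  cy5 -> i7+i8 (ld bne) 2-wide
  cy6 -> i9 (mulh) no-port MUL/MEM
  cy7 -> i10+i11 (ld sll) 2-wide
  cy8 -> i12+i13 (sub ld) 2-wide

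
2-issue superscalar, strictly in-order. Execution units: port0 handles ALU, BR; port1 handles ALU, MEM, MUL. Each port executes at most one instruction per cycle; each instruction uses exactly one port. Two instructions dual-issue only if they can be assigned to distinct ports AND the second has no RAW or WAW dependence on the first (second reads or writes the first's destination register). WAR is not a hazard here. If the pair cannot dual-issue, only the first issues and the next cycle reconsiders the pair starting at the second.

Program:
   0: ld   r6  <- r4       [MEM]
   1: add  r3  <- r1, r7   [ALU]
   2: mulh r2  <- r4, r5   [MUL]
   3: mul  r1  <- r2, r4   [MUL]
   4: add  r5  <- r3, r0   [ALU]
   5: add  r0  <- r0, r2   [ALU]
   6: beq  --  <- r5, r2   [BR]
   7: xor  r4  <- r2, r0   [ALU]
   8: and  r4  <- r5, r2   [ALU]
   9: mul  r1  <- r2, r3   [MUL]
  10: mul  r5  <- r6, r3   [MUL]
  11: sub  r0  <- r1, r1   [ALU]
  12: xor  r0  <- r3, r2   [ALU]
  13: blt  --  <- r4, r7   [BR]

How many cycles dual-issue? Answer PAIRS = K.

  cy0 -> i0/i1 (ld.MEM+add.ALU) dual
  cy1 -> i2 (mulh.MUL) no-port MUL/MUL
  cy2 -> i3/i4 (mul.MUL+add.ALU) dual
  cy3 -> i5/i6 (add.ALU+beq.BR) dual
  cy4 -> i7 (xor.ALU) WAW r4
  cy5 -> i8/i9 (and.ALU+mul.MUL) dual
  cy6 -> i10/i11 (mul.MUL+sub.ALU) dual
  cy7 -> i12/i13 (xor.ALU+blt.BR) dual

PAIRS = 6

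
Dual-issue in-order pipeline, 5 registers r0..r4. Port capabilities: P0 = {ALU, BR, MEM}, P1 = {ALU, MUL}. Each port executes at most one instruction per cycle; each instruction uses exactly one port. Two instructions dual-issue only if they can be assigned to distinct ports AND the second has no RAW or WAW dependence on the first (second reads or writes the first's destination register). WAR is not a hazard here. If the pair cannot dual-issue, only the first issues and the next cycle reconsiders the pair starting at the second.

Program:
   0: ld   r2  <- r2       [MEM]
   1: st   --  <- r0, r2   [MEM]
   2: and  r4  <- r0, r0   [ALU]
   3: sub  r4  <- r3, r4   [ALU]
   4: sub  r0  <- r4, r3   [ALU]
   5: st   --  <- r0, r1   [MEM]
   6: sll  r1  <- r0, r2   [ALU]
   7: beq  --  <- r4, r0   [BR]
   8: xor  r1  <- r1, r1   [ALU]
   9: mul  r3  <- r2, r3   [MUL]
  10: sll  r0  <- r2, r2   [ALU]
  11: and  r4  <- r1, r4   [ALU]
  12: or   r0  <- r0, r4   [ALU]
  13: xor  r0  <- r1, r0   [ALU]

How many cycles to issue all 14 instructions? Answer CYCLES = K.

CYCLES = 10

0. ld.MEM @i0  | no-port MEM/MEM
1. st.MEM/and.ALU @i1/i2  | pair
2. sub.ALU @i3  | RAW r4
3. sub.ALU @i4  | RAW r0
4. st.MEM/sll.ALU @i5/i6  | pair
5. beq.BR/xor.ALU @i7/i8  | pair
6. mul.MUL/sll.ALU @i9/i10  | pair
7. and.ALU @i11  | RAW r4
8. or.ALU @i12  | RAW+WAW r0
9. xor.ALU @i13  | tail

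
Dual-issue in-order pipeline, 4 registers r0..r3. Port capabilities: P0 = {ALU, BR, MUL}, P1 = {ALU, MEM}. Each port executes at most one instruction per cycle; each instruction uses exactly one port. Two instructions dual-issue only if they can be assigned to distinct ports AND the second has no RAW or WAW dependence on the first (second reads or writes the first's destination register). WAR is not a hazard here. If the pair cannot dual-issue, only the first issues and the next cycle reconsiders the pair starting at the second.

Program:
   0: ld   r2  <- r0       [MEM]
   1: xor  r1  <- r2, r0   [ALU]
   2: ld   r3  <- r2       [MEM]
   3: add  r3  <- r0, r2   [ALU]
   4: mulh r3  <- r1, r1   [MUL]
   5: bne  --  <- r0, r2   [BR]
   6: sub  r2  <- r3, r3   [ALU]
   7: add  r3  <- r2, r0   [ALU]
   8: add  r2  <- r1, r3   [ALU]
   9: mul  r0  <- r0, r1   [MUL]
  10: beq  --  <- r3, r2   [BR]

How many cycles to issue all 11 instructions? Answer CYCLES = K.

CYCLES = 8

[0] i0  ld.MEM  -- RAW r2
[1] i1+i2  xor.ALU ld.MEM  -- 2-wide
[2] i3  add.ALU  -- WAW r3
[3] i4  mulh.MUL  -- no-port MUL/BR
[4] i5+i6  bne.BR sub.ALU  -- 2-wide
[5] i7  add.ALU  -- RAW r3
[6] i8+i9  add.ALU mul.MUL  -- 2-wide
[7] i10  beq.BR  -- tail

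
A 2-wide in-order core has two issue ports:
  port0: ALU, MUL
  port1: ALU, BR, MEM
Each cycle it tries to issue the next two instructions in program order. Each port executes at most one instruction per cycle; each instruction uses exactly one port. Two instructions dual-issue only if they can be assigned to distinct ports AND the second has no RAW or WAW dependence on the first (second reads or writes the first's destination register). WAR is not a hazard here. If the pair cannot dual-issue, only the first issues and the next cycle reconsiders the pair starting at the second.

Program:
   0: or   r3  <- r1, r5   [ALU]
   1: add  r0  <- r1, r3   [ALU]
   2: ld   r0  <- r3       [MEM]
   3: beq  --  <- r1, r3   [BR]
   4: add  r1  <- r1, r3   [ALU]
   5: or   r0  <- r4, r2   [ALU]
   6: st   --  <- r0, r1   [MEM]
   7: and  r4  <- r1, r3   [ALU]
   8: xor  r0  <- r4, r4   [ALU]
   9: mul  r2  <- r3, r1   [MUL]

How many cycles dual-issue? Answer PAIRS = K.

c0: i0 or.ALU  RAW r3
c1: i1 add.ALU  WAW r0
c2: i2 ld.MEM  no-port MEM/BR
c3: i3&i4 beq.BR add.ALU  dual
c4: i5 or.ALU  RAW r0
c5: i6&i7 st.MEM and.ALU  dual
c6: i8&i9 xor.ALU mul.MUL  dual

PAIRS = 3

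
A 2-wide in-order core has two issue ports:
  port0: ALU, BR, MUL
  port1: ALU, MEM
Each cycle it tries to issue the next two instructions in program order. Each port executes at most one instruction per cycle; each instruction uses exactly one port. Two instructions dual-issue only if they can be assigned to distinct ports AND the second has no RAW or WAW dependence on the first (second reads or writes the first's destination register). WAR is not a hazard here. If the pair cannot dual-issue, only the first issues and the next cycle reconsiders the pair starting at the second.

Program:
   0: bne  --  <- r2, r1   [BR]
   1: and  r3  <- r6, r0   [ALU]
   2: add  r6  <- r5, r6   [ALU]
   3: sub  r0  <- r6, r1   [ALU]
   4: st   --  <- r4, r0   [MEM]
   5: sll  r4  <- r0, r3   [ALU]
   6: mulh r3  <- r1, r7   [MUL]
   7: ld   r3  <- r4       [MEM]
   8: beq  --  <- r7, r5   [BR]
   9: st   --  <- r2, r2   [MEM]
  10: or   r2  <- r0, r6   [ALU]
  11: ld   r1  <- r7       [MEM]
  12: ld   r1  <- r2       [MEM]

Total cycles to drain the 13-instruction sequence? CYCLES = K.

CYCLES = 9

  cy0 -> i0/i1 (bne+and) pair
  cy1 -> i2 (add) RAW r6
  cy2 -> i3 (sub) RAW r0
  cy3 -> i4/i5 (st+sll) pair
  cy4 -> i6 (mulh) WAW r3
  cy5 -> i7/i8 (ld+beq) pair
  cy6 -> i9/i10 (st+or) pair
  cy7 -> i11 (ld) no-port MEM/MEM
  cy8 -> i12 (ld) tail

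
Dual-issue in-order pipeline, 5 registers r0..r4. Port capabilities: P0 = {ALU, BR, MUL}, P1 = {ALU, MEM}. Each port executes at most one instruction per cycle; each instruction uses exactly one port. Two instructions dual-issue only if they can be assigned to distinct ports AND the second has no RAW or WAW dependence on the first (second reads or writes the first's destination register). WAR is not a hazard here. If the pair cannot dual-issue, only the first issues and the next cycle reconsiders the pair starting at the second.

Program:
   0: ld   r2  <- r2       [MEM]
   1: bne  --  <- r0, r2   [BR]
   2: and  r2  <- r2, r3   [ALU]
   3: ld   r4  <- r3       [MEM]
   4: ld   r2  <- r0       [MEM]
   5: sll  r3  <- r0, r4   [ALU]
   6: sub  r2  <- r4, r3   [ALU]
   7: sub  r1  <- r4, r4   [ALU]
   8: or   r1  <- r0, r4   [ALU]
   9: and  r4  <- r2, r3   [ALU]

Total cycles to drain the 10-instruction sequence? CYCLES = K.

CYCLES = 6

[0] i0  ld  -- RAW r2
[1] i1+i2  bne;and  -- pair
[2] i3  ld  -- no-port MEM/MEM
[3] i4+i5  ld;sll  -- pair
[4] i6+i7  sub;sub  -- pair
[5] i8+i9  or;and  -- pair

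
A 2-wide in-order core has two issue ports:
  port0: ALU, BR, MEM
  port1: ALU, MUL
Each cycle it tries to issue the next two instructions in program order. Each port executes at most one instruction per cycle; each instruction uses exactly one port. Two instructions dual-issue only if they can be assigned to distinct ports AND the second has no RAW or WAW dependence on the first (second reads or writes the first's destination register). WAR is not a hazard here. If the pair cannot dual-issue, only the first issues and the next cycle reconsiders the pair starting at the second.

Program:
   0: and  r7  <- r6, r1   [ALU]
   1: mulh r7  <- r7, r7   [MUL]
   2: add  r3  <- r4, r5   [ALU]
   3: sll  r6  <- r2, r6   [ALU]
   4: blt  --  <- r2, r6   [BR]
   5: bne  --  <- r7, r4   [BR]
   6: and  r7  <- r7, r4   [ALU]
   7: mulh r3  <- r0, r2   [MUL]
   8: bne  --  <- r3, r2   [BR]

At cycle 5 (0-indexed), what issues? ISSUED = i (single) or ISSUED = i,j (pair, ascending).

ISSUED = 7

0. and.ALU @i0  | RAW+WAW r7
1. mulh.MUL+add.ALU @i1&i2  | 2-wide
2. sll.ALU @i3  | RAW r6
3. blt.BR @i4  | no-port BR/BR
4. bne.BR+and.ALU @i5&i6  | 2-wide
5. mulh.MUL @i7  | RAW r3
6. bne.BR @i8  | tail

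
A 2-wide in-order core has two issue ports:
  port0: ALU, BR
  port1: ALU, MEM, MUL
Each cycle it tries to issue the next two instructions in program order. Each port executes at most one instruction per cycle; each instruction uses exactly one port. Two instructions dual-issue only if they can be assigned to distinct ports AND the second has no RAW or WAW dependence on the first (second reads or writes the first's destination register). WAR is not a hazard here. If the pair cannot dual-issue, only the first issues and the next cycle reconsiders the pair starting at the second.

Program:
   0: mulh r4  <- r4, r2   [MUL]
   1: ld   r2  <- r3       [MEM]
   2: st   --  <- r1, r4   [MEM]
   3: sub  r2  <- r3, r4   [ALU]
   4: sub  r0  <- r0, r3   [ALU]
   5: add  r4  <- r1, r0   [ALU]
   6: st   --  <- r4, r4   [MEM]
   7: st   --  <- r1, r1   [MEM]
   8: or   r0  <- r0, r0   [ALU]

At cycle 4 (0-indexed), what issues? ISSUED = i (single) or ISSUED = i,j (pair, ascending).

0. mulh.MUL @i0  | no-port MUL/MEM
1. ld.MEM @i1  | no-port MEM/MEM
2. st.MEM+sub.ALU @i2/i3  | 2-wide
3. sub.ALU @i4  | RAW r0
4. add.ALU @i5  | RAW r4
5. st.MEM @i6  | no-port MEM/MEM
6. st.MEM+or.ALU @i7/i8  | 2-wide

ISSUED = 5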